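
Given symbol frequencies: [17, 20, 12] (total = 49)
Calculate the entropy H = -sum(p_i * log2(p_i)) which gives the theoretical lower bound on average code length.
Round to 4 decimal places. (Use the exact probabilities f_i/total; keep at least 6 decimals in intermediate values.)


Per-symbol terms -p_i * log2(p_i) with p_i = f_i/49:
  p = 17/49 = 0.346939: log2(p) = -1.527247, -p*log2(p) = 0.529861
  p = 20/49 = 0.408163: log2(p) = -1.292782, -p*log2(p) = 0.527666
  p = 12/49 = 0.244898: log2(p) = -2.029747, -p*log2(p) = 0.497081
H = 0.529861 + 0.527666 + 0.497081 = 1.554608

H = 1.5546 bits/symbol


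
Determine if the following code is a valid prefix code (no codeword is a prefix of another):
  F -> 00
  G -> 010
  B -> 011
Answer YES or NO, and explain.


Checking each pair (does one codeword prefix another?):
  F='00' vs G='010': no prefix
  F='00' vs B='011': no prefix
  G='010' vs F='00': no prefix
  G='010' vs B='011': no prefix
  B='011' vs F='00': no prefix
  B='011' vs G='010': no prefix
No violation found over all pairs.

YES -- this is a valid prefix code. No codeword is a prefix of any other codeword.


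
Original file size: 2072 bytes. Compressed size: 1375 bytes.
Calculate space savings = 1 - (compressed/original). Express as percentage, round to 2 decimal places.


ratio = compressed/original = 1375/2072 = 0.66361
savings = 1 - ratio = 1 - 0.66361 = 0.33639
as a percentage: 0.33639 * 100 = 33.64%

Space savings = 1 - 1375/2072 = 33.64%


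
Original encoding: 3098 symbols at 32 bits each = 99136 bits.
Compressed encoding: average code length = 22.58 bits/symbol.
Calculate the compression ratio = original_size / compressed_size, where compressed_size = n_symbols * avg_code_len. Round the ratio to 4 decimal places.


original_size = n_symbols * orig_bits = 3098 * 32 = 99136 bits
compressed_size = n_symbols * avg_code_len = 3098 * 22.58 = 69952.84 bits
ratio = original_size / compressed_size = 99136 / 69952.84 = 1.4172

Compression ratio = 1.4172


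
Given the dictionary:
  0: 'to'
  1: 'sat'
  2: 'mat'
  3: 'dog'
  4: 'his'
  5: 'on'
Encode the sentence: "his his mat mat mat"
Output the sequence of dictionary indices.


Look up each word in the dictionary:
  'his' -> 4
  'his' -> 4
  'mat' -> 2
  'mat' -> 2
  'mat' -> 2

Encoded: [4, 4, 2, 2, 2]


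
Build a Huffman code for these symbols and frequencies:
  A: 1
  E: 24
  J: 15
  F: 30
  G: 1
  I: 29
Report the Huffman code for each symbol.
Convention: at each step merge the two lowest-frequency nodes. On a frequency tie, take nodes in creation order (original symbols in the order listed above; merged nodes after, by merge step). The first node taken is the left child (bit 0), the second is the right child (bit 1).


Huffman tree construction:
Step 1: Merge A(1) + G(1) = 2
Step 2: Merge (A+G)(2) + J(15) = 17
Step 3: Merge ((A+G)+J)(17) + E(24) = 41
Step 4: Merge I(29) + F(30) = 59
Step 5: Merge (((A+G)+J)+E)(41) + (I+F)(59) = 100
Read each symbol's code off the tree from the root (left child = 0, right child = 1).

Codes:
  A: 0000 (length 4)
  E: 01 (length 2)
  J: 001 (length 3)
  F: 11 (length 2)
  G: 0001 (length 4)
  I: 10 (length 2)
Average code length: 219/100 = 2.1900 bits/symbol


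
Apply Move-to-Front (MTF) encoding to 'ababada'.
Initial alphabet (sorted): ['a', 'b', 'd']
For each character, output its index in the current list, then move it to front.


MTF encoding:
'a': index 0 in ['a', 'b', 'd'] -> ['a', 'b', 'd']
'b': index 1 in ['a', 'b', 'd'] -> ['b', 'a', 'd']
'a': index 1 in ['b', 'a', 'd'] -> ['a', 'b', 'd']
'b': index 1 in ['a', 'b', 'd'] -> ['b', 'a', 'd']
'a': index 1 in ['b', 'a', 'd'] -> ['a', 'b', 'd']
'd': index 2 in ['a', 'b', 'd'] -> ['d', 'a', 'b']
'a': index 1 in ['d', 'a', 'b'] -> ['a', 'd', 'b']


Output: [0, 1, 1, 1, 1, 2, 1]


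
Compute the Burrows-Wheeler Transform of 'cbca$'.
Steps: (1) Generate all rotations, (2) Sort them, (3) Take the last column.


Rotations (sorted):
  0: $cbca -> last char: a
  1: a$cbc -> last char: c
  2: bca$c -> last char: c
  3: ca$cb -> last char: b
  4: cbca$ -> last char: $


BWT = accb$


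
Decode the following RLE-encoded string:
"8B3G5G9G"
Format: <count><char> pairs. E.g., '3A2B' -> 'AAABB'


Expanding each <count><char> pair:
  8B -> 'BBBBBBBB'
  3G -> 'GGG'
  5G -> 'GGGGG'
  9G -> 'GGGGGGGGG'

Decoded = BBBBBBBBGGGGGGGGGGGGGGGGG


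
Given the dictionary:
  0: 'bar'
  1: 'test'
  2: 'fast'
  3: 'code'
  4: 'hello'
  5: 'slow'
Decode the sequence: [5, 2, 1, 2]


Look up each index in the dictionary:
  5 -> 'slow'
  2 -> 'fast'
  1 -> 'test'
  2 -> 'fast'

Decoded: "slow fast test fast"


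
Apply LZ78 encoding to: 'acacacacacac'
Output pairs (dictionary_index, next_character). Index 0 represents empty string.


LZ78 encoding steps:
Dictionary: {0: ''}
Step 1: w='' (idx 0), next='a' -> output (0, 'a'), add 'a' as idx 1
Step 2: w='' (idx 0), next='c' -> output (0, 'c'), add 'c' as idx 2
Step 3: w='a' (idx 1), next='c' -> output (1, 'c'), add 'ac' as idx 3
Step 4: w='ac' (idx 3), next='a' -> output (3, 'a'), add 'aca' as idx 4
Step 5: w='c' (idx 2), next='a' -> output (2, 'a'), add 'ca' as idx 5
Step 6: w='ca' (idx 5), next='c' -> output (5, 'c'), add 'cac' as idx 6


Encoded: [(0, 'a'), (0, 'c'), (1, 'c'), (3, 'a'), (2, 'a'), (5, 'c')]


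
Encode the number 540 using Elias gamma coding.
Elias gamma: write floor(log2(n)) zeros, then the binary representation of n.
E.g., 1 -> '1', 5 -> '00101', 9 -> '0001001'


num_bits = floor(log2(540)) + 1 = 10
leading_zeros = num_bits - 1 = 9
binary(540) = 1000011100

Elias gamma(540) = '000000000' + '1000011100' = 0000000001000011100 (19 bits)


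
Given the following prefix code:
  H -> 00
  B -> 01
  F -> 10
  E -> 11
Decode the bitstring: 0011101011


Decoding step by step:
Bits 00 -> H
Bits 11 -> E
Bits 10 -> F
Bits 10 -> F
Bits 11 -> E


Decoded message: HEFFE


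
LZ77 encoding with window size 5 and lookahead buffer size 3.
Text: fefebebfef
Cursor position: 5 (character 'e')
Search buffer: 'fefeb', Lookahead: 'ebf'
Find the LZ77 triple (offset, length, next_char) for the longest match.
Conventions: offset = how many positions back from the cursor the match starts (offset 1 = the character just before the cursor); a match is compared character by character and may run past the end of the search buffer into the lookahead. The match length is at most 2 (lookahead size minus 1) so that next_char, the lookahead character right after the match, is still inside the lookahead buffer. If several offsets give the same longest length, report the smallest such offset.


Try each offset into the search buffer:
  offset=1 (pos 4, char 'b'): match length 0
  offset=2 (pos 3, char 'e'): match length 2
  offset=3 (pos 2, char 'f'): match length 0
  offset=4 (pos 1, char 'e'): match length 1
  offset=5 (pos 0, char 'f'): match length 0
Longest match has length 2 at offset 2.
next_char = character at position 5 + 2 = 7 -> 'f'

Best match: offset=2, length=2 (matching 'eb' starting at position 3)
LZ77 triple: (2, 2, 'f')


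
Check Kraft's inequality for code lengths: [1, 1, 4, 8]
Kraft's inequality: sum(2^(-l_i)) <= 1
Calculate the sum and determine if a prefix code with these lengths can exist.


Sum = 2^(-1) + 2^(-1) + 2^(-4) + 2^(-8)
    = 0.5 + 0.5 + 0.0625 + 0.00390625
    = 273/256 = 1.06640625
Since 1.06640625 > 1, Kraft's inequality is NOT satisfied.
A prefix code with these lengths CANNOT exist.

Kraft sum = 1.06640625. Not satisfied.


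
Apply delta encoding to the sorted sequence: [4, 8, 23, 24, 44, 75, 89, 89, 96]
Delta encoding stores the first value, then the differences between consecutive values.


First value: 4
Deltas:
  8 - 4 = 4
  23 - 8 = 15
  24 - 23 = 1
  44 - 24 = 20
  75 - 44 = 31
  89 - 75 = 14
  89 - 89 = 0
  96 - 89 = 7


Delta encoded: [4, 4, 15, 1, 20, 31, 14, 0, 7]


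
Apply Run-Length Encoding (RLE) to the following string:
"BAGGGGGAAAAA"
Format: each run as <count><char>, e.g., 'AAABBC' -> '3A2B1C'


Scanning runs left to right:
  i=0: run of 'B' x 1 -> '1B'
  i=1: run of 'A' x 1 -> '1A'
  i=2: run of 'G' x 5 -> '5G'
  i=7: run of 'A' x 5 -> '5A'

RLE = 1B1A5G5A


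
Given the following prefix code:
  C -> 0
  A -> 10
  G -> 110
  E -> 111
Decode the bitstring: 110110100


Decoding step by step:
Bits 110 -> G
Bits 110 -> G
Bits 10 -> A
Bits 0 -> C


Decoded message: GGAC


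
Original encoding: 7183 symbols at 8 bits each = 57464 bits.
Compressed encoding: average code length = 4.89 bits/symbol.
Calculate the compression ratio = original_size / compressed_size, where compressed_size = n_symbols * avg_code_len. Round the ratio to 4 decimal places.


original_size = n_symbols * orig_bits = 7183 * 8 = 57464 bits
compressed_size = n_symbols * avg_code_len = 7183 * 4.89 = 35124.87 bits
ratio = original_size / compressed_size = 57464 / 35124.87 = 1.636

Compression ratio = 1.636


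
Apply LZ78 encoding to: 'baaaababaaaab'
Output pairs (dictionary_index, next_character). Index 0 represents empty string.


LZ78 encoding steps:
Dictionary: {0: ''}
Step 1: w='' (idx 0), next='b' -> output (0, 'b'), add 'b' as idx 1
Step 2: w='' (idx 0), next='a' -> output (0, 'a'), add 'a' as idx 2
Step 3: w='a' (idx 2), next='a' -> output (2, 'a'), add 'aa' as idx 3
Step 4: w='a' (idx 2), next='b' -> output (2, 'b'), add 'ab' as idx 4
Step 5: w='ab' (idx 4), next='a' -> output (4, 'a'), add 'aba' as idx 5
Step 6: w='aa' (idx 3), next='a' -> output (3, 'a'), add 'aaa' as idx 6
Step 7: w='b' (idx 1), end of input -> output (1, '')


Encoded: [(0, 'b'), (0, 'a'), (2, 'a'), (2, 'b'), (4, 'a'), (3, 'a'), (1, '')]


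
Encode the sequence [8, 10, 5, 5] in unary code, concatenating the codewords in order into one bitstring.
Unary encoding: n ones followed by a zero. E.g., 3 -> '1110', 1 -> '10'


Encode each number as n ones followed by a terminating 0:
  8 -> 111111110 (9 bits)
  10 -> 11111111110 (11 bits)
  5 -> 111110 (6 bits)
  5 -> 111110 (6 bits)
Total length = 9 + 11 + 6 + 6 = 32 bits.

Unary([8, 10, 5, 5]) = 11111111011111111110111110111110 (32 bits)


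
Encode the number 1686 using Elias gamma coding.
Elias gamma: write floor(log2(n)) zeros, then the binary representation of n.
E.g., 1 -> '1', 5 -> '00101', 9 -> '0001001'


num_bits = floor(log2(1686)) + 1 = 11
leading_zeros = num_bits - 1 = 10
binary(1686) = 11010010110

Elias gamma(1686) = '0000000000' + '11010010110' = 000000000011010010110 (21 bits)


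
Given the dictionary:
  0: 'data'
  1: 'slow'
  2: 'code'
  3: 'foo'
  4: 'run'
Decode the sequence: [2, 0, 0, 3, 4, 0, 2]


Look up each index in the dictionary:
  2 -> 'code'
  0 -> 'data'
  0 -> 'data'
  3 -> 'foo'
  4 -> 'run'
  0 -> 'data'
  2 -> 'code'

Decoded: "code data data foo run data code"


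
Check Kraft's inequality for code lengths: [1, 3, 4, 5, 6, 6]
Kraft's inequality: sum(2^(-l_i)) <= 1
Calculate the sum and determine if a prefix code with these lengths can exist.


Sum = 2^(-1) + 2^(-3) + 2^(-4) + 2^(-5) + 2^(-6) + 2^(-6)
    = 0.5 + 0.125 + 0.0625 + 0.03125 + 0.015625 + 0.015625
    = 48/64 = 0.75
Since 0.75 <= 1, Kraft's inequality IS satisfied.
A prefix code with these lengths CAN exist.

Kraft sum = 0.75. Satisfied.


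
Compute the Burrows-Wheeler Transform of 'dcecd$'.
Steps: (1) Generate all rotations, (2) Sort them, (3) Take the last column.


Rotations (sorted):
  0: $dcecd -> last char: d
  1: cd$dce -> last char: e
  2: cecd$d -> last char: d
  3: d$dcec -> last char: c
  4: dcecd$ -> last char: $
  5: ecd$dc -> last char: c


BWT = dedc$c


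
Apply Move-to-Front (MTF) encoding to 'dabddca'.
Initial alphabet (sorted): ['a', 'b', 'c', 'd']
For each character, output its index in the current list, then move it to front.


MTF encoding:
'd': index 3 in ['a', 'b', 'c', 'd'] -> ['d', 'a', 'b', 'c']
'a': index 1 in ['d', 'a', 'b', 'c'] -> ['a', 'd', 'b', 'c']
'b': index 2 in ['a', 'd', 'b', 'c'] -> ['b', 'a', 'd', 'c']
'd': index 2 in ['b', 'a', 'd', 'c'] -> ['d', 'b', 'a', 'c']
'd': index 0 in ['d', 'b', 'a', 'c'] -> ['d', 'b', 'a', 'c']
'c': index 3 in ['d', 'b', 'a', 'c'] -> ['c', 'd', 'b', 'a']
'a': index 3 in ['c', 'd', 'b', 'a'] -> ['a', 'c', 'd', 'b']


Output: [3, 1, 2, 2, 0, 3, 3]


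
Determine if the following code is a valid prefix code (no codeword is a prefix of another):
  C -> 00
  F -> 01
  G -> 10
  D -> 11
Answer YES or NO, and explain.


Checking each pair (does one codeword prefix another?):
  C='00' vs F='01': no prefix
  C='00' vs G='10': no prefix
  C='00' vs D='11': no prefix
  F='01' vs C='00': no prefix
  F='01' vs G='10': no prefix
  F='01' vs D='11': no prefix
  G='10' vs C='00': no prefix
  G='10' vs F='01': no prefix
  G='10' vs D='11': no prefix
  D='11' vs C='00': no prefix
  D='11' vs F='01': no prefix
  D='11' vs G='10': no prefix
No violation found over all pairs.

YES -- this is a valid prefix code. No codeword is a prefix of any other codeword.


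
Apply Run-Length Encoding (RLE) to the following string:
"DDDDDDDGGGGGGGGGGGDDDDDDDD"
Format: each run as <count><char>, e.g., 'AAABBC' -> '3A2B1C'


Scanning runs left to right:
  i=0: run of 'D' x 7 -> '7D'
  i=7: run of 'G' x 11 -> '11G'
  i=18: run of 'D' x 8 -> '8D'

RLE = 7D11G8D


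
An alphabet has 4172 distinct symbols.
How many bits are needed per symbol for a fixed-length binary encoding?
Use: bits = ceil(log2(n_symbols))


log2(4172) = 12.0265
Bracket: 2^12 = 4096 < 4172 <= 2^13 = 8192
So ceil(log2(4172)) = 13

bits = ceil(log2(4172)) = ceil(12.0265) = 13 bits


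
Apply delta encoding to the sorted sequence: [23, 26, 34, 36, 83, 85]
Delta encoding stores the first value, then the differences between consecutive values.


First value: 23
Deltas:
  26 - 23 = 3
  34 - 26 = 8
  36 - 34 = 2
  83 - 36 = 47
  85 - 83 = 2


Delta encoded: [23, 3, 8, 2, 47, 2]


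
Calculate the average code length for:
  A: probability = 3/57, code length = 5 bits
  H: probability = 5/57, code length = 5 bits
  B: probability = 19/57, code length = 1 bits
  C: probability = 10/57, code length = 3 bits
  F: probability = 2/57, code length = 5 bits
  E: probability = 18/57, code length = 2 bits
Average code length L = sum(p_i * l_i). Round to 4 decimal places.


Weighted contributions p_i * l_i:
  A: (3/57) * 5 = 15/57
  H: (5/57) * 5 = 25/57
  B: (19/57) * 1 = 19/57
  C: (10/57) * 3 = 30/57
  F: (2/57) * 5 = 10/57
  E: (18/57) * 2 = 36/57
Sum = (15 + 25 + 19 + 30 + 10 + 36)/57 = 135/57

L = 135/57 = 2.3684 bits/symbol


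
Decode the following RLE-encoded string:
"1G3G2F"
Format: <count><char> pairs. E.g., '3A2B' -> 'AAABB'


Expanding each <count><char> pair:
  1G -> 'G'
  3G -> 'GGG'
  2F -> 'FF'

Decoded = GGGGFF


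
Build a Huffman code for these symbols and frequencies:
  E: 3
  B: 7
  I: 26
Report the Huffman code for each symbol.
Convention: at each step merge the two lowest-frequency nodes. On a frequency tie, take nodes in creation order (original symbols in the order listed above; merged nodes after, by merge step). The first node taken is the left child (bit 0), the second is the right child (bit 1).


Huffman tree construction:
Step 1: Merge E(3) + B(7) = 10
Step 2: Merge (E+B)(10) + I(26) = 36
Read each symbol's code off the tree from the root (left child = 0, right child = 1).

Codes:
  E: 00 (length 2)
  B: 01 (length 2)
  I: 1 (length 1)
Average code length: 46/36 = 1.2778 bits/symbol


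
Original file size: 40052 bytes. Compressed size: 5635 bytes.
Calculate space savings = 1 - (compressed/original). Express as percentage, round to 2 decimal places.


ratio = compressed/original = 5635/40052 = 0.140692
savings = 1 - ratio = 1 - 0.140692 = 0.859308
as a percentage: 0.859308 * 100 = 85.93%

Space savings = 1 - 5635/40052 = 85.93%


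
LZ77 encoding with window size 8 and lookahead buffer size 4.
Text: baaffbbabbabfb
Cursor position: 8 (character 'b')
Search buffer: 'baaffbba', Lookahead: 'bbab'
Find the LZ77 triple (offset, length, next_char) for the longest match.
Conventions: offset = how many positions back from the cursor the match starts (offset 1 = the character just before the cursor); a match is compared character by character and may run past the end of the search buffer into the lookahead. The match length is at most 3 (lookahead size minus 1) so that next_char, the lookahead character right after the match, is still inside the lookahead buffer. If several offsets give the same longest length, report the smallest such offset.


Try each offset into the search buffer:
  offset=1 (pos 7, char 'a'): match length 0
  offset=2 (pos 6, char 'b'): match length 1
  offset=3 (pos 5, char 'b'): match length 3
  offset=4 (pos 4, char 'f'): match length 0
  offset=5 (pos 3, char 'f'): match length 0
  offset=6 (pos 2, char 'a'): match length 0
  offset=7 (pos 1, char 'a'): match length 0
  offset=8 (pos 0, char 'b'): match length 1
Longest match has length 3 at offset 3.
next_char = character at position 8 + 3 = 11 -> 'b'

Best match: offset=3, length=3 (matching 'bba' starting at position 5)
LZ77 triple: (3, 3, 'b')


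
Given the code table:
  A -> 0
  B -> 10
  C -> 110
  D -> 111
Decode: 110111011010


Decoding:
110 -> C
111 -> D
0 -> A
110 -> C
10 -> B


Result: CDACB


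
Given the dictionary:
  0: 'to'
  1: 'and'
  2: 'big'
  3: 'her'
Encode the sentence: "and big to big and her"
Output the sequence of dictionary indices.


Look up each word in the dictionary:
  'and' -> 1
  'big' -> 2
  'to' -> 0
  'big' -> 2
  'and' -> 1
  'her' -> 3

Encoded: [1, 2, 0, 2, 1, 3]


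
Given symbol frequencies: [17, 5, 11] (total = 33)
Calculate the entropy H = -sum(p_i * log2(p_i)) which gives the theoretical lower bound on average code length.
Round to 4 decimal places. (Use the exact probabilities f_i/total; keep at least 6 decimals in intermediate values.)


Per-symbol terms -p_i * log2(p_i) with p_i = f_i/33:
  p = 17/33 = 0.515152: log2(p) = -0.956931, -p*log2(p) = 0.492965
  p = 5/33 = 0.151515: log2(p) = -2.722466, -p*log2(p) = 0.412495
  p = 11/33 = 0.333333: log2(p) = -1.584963, -p*log2(p) = 0.528321
H = 0.492965 + 0.412495 + 0.528321 = 1.433781

H = 1.4338 bits/symbol


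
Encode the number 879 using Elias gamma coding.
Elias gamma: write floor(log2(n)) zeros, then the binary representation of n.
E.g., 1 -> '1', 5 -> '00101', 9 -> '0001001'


num_bits = floor(log2(879)) + 1 = 10
leading_zeros = num_bits - 1 = 9
binary(879) = 1101101111

Elias gamma(879) = '000000000' + '1101101111' = 0000000001101101111 (19 bits)


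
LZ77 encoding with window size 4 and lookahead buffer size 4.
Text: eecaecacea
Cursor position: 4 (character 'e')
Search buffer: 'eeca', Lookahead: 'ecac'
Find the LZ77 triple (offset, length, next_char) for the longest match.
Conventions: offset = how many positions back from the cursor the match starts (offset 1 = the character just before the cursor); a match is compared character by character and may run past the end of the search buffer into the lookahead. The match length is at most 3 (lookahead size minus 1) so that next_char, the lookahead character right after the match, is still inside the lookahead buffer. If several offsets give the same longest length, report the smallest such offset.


Try each offset into the search buffer:
  offset=1 (pos 3, char 'a'): match length 0
  offset=2 (pos 2, char 'c'): match length 0
  offset=3 (pos 1, char 'e'): match length 3
  offset=4 (pos 0, char 'e'): match length 1
Longest match has length 3 at offset 3.
next_char = character at position 4 + 3 = 7 -> 'c'

Best match: offset=3, length=3 (matching 'eca' starting at position 1)
LZ77 triple: (3, 3, 'c')


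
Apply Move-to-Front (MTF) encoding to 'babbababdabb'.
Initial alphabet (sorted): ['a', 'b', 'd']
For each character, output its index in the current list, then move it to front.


MTF encoding:
'b': index 1 in ['a', 'b', 'd'] -> ['b', 'a', 'd']
'a': index 1 in ['b', 'a', 'd'] -> ['a', 'b', 'd']
'b': index 1 in ['a', 'b', 'd'] -> ['b', 'a', 'd']
'b': index 0 in ['b', 'a', 'd'] -> ['b', 'a', 'd']
'a': index 1 in ['b', 'a', 'd'] -> ['a', 'b', 'd']
'b': index 1 in ['a', 'b', 'd'] -> ['b', 'a', 'd']
'a': index 1 in ['b', 'a', 'd'] -> ['a', 'b', 'd']
'b': index 1 in ['a', 'b', 'd'] -> ['b', 'a', 'd']
'd': index 2 in ['b', 'a', 'd'] -> ['d', 'b', 'a']
'a': index 2 in ['d', 'b', 'a'] -> ['a', 'd', 'b']
'b': index 2 in ['a', 'd', 'b'] -> ['b', 'a', 'd']
'b': index 0 in ['b', 'a', 'd'] -> ['b', 'a', 'd']


Output: [1, 1, 1, 0, 1, 1, 1, 1, 2, 2, 2, 0]


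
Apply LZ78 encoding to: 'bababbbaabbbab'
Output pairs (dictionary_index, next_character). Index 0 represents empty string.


LZ78 encoding steps:
Dictionary: {0: ''}
Step 1: w='' (idx 0), next='b' -> output (0, 'b'), add 'b' as idx 1
Step 2: w='' (idx 0), next='a' -> output (0, 'a'), add 'a' as idx 2
Step 3: w='b' (idx 1), next='a' -> output (1, 'a'), add 'ba' as idx 3
Step 4: w='b' (idx 1), next='b' -> output (1, 'b'), add 'bb' as idx 4
Step 5: w='ba' (idx 3), next='a' -> output (3, 'a'), add 'baa' as idx 5
Step 6: w='bb' (idx 4), next='b' -> output (4, 'b'), add 'bbb' as idx 6
Step 7: w='a' (idx 2), next='b' -> output (2, 'b'), add 'ab' as idx 7


Encoded: [(0, 'b'), (0, 'a'), (1, 'a'), (1, 'b'), (3, 'a'), (4, 'b'), (2, 'b')]


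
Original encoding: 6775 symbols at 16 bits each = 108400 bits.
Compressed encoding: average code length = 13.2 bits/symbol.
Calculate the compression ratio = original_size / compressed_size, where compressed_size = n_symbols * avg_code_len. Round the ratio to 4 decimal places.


original_size = n_symbols * orig_bits = 6775 * 16 = 108400 bits
compressed_size = n_symbols * avg_code_len = 6775 * 13.2 = 89430.0 bits
ratio = original_size / compressed_size = 108400 / 89430.0 = 1.2121

Compression ratio = 1.2121


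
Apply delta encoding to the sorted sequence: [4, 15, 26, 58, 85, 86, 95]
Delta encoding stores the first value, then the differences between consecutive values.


First value: 4
Deltas:
  15 - 4 = 11
  26 - 15 = 11
  58 - 26 = 32
  85 - 58 = 27
  86 - 85 = 1
  95 - 86 = 9


Delta encoded: [4, 11, 11, 32, 27, 1, 9]


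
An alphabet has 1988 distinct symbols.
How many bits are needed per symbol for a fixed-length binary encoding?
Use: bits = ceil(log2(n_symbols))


log2(1988) = 10.9571
Bracket: 2^10 = 1024 < 1988 <= 2^11 = 2048
So ceil(log2(1988)) = 11

bits = ceil(log2(1988)) = ceil(10.9571) = 11 bits


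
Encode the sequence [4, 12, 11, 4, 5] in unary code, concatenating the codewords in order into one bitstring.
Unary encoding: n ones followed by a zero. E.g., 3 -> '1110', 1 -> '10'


Encode each number as n ones followed by a terminating 0:
  4 -> 11110 (5 bits)
  12 -> 1111111111110 (13 bits)
  11 -> 111111111110 (12 bits)
  4 -> 11110 (5 bits)
  5 -> 111110 (6 bits)
Total length = 5 + 13 + 12 + 5 + 6 = 41 bits.

Unary([4, 12, 11, 4, 5]) = 11110111111111111011111111111011110111110 (41 bits)


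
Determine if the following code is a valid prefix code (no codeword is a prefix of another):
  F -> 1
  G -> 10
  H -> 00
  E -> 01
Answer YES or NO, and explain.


Checking each pair (does one codeword prefix another?):
  F='1' vs G='10': prefix -- VIOLATION

NO -- this is NOT a valid prefix code. F (1) is a prefix of G (10).


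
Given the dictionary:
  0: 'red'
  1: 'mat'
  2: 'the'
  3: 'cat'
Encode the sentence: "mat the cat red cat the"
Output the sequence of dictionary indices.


Look up each word in the dictionary:
  'mat' -> 1
  'the' -> 2
  'cat' -> 3
  'red' -> 0
  'cat' -> 3
  'the' -> 2

Encoded: [1, 2, 3, 0, 3, 2]


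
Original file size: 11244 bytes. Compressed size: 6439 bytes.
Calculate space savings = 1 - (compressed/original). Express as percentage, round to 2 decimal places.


ratio = compressed/original = 6439/11244 = 0.572661
savings = 1 - ratio = 1 - 0.572661 = 0.427339
as a percentage: 0.427339 * 100 = 42.73%

Space savings = 1 - 6439/11244 = 42.73%


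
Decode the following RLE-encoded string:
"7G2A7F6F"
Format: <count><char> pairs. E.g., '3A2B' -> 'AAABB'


Expanding each <count><char> pair:
  7G -> 'GGGGGGG'
  2A -> 'AA'
  7F -> 'FFFFFFF'
  6F -> 'FFFFFF'

Decoded = GGGGGGGAAFFFFFFFFFFFFF


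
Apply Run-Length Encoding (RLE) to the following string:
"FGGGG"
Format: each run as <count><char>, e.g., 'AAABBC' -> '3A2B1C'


Scanning runs left to right:
  i=0: run of 'F' x 1 -> '1F'
  i=1: run of 'G' x 4 -> '4G'

RLE = 1F4G


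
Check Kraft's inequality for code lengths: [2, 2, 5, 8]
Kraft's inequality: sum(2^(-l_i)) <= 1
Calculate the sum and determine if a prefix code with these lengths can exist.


Sum = 2^(-2) + 2^(-2) + 2^(-5) + 2^(-8)
    = 0.25 + 0.25 + 0.03125 + 0.00390625
    = 137/256 = 0.53515625
Since 0.53515625 <= 1, Kraft's inequality IS satisfied.
A prefix code with these lengths CAN exist.

Kraft sum = 0.53515625. Satisfied.


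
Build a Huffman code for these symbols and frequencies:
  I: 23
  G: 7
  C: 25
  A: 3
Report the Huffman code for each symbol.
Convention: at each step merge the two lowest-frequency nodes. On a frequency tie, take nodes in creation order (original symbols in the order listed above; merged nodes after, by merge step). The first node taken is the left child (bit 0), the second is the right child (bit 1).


Huffman tree construction:
Step 1: Merge A(3) + G(7) = 10
Step 2: Merge (A+G)(10) + I(23) = 33
Step 3: Merge C(25) + ((A+G)+I)(33) = 58
Read each symbol's code off the tree from the root (left child = 0, right child = 1).

Codes:
  I: 11 (length 2)
  G: 101 (length 3)
  C: 0 (length 1)
  A: 100 (length 3)
Average code length: 101/58 = 1.7414 bits/symbol


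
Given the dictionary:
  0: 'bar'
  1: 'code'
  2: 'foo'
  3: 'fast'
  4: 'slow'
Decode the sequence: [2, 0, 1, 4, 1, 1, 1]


Look up each index in the dictionary:
  2 -> 'foo'
  0 -> 'bar'
  1 -> 'code'
  4 -> 'slow'
  1 -> 'code'
  1 -> 'code'
  1 -> 'code'

Decoded: "foo bar code slow code code code"


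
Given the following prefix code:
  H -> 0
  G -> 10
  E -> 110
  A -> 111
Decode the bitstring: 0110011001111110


Decoding step by step:
Bits 0 -> H
Bits 110 -> E
Bits 0 -> H
Bits 110 -> E
Bits 0 -> H
Bits 111 -> A
Bits 111 -> A
Bits 0 -> H


Decoded message: HEHEHAAH


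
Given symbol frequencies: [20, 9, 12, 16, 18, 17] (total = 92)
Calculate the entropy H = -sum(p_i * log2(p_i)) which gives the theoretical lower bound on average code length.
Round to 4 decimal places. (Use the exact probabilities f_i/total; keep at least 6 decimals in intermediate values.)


Per-symbol terms -p_i * log2(p_i) with p_i = f_i/92:
  p = 20/92 = 0.217391: log2(p) = -2.201634, -p*log2(p) = 0.478616
  p = 9/92 = 0.097826: log2(p) = -3.353637, -p*log2(p) = 0.328073
  p = 12/92 = 0.130435: log2(p) = -2.938599, -p*log2(p) = 0.383296
  p = 16/92 = 0.173913: log2(p) = -2.523562, -p*log2(p) = 0.438880
  p = 18/92 = 0.195652: log2(p) = -2.353637, -p*log2(p) = 0.460494
  p = 17/92 = 0.184783: log2(p) = -2.436099, -p*log2(p) = 0.450149
H = 0.478616 + 0.328073 + 0.383296 + 0.438880 + 0.460494 + 0.450149 = 2.539508

H = 2.5395 bits/symbol


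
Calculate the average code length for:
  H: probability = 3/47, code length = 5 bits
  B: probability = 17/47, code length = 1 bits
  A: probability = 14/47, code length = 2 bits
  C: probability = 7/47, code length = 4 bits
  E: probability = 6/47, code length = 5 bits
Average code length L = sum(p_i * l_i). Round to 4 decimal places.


Weighted contributions p_i * l_i:
  H: (3/47) * 5 = 15/47
  B: (17/47) * 1 = 17/47
  A: (14/47) * 2 = 28/47
  C: (7/47) * 4 = 28/47
  E: (6/47) * 5 = 30/47
Sum = (15 + 17 + 28 + 28 + 30)/47 = 118/47

L = 118/47 = 2.5106 bits/symbol


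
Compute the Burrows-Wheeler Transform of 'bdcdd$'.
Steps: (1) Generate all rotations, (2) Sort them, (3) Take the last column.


Rotations (sorted):
  0: $bdcdd -> last char: d
  1: bdcdd$ -> last char: $
  2: cdd$bd -> last char: d
  3: d$bdcd -> last char: d
  4: dcdd$b -> last char: b
  5: dd$bdc -> last char: c


BWT = d$ddbc


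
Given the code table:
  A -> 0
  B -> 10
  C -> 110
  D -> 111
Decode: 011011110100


Decoding:
0 -> A
110 -> C
111 -> D
10 -> B
10 -> B
0 -> A


Result: ACDBBA


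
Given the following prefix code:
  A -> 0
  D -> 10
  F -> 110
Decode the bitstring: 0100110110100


Decoding step by step:
Bits 0 -> A
Bits 10 -> D
Bits 0 -> A
Bits 110 -> F
Bits 110 -> F
Bits 10 -> D
Bits 0 -> A


Decoded message: ADAFFDA


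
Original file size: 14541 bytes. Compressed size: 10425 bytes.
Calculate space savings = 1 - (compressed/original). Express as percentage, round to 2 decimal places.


ratio = compressed/original = 10425/14541 = 0.716938
savings = 1 - ratio = 1 - 0.716938 = 0.283062
as a percentage: 0.283062 * 100 = 28.31%

Space savings = 1 - 10425/14541 = 28.31%


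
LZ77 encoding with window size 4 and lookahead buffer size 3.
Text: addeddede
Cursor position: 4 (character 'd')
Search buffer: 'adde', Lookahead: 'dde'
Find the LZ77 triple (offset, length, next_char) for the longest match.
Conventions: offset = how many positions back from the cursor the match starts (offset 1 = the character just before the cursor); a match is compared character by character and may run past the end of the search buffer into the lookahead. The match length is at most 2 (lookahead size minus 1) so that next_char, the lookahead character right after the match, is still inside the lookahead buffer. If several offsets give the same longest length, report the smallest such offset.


Try each offset into the search buffer:
  offset=1 (pos 3, char 'e'): match length 0
  offset=2 (pos 2, char 'd'): match length 1
  offset=3 (pos 1, char 'd'): match length 2
  offset=4 (pos 0, char 'a'): match length 0
Longest match has length 2 at offset 3.
next_char = character at position 4 + 2 = 6 -> 'e'

Best match: offset=3, length=2 (matching 'dd' starting at position 1)
LZ77 triple: (3, 2, 'e')


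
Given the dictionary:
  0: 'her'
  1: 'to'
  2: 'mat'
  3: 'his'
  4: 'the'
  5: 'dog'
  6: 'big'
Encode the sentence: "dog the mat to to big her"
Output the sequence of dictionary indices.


Look up each word in the dictionary:
  'dog' -> 5
  'the' -> 4
  'mat' -> 2
  'to' -> 1
  'to' -> 1
  'big' -> 6
  'her' -> 0

Encoded: [5, 4, 2, 1, 1, 6, 0]


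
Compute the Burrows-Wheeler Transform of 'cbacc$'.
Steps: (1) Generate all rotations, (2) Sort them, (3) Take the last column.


Rotations (sorted):
  0: $cbacc -> last char: c
  1: acc$cb -> last char: b
  2: bacc$c -> last char: c
  3: c$cbac -> last char: c
  4: cbacc$ -> last char: $
  5: cc$cba -> last char: a


BWT = cbcc$a


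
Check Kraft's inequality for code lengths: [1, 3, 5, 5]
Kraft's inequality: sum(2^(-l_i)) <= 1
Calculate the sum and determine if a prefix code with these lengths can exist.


Sum = 2^(-1) + 2^(-3) + 2^(-5) + 2^(-5)
    = 0.5 + 0.125 + 0.03125 + 0.03125
    = 22/32 = 0.6875
Since 0.6875 <= 1, Kraft's inequality IS satisfied.
A prefix code with these lengths CAN exist.

Kraft sum = 0.6875. Satisfied.


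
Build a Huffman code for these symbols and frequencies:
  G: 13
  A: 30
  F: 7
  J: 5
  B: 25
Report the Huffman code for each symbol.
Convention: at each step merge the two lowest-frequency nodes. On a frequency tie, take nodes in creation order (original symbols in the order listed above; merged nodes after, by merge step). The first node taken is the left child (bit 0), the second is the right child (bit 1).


Huffman tree construction:
Step 1: Merge J(5) + F(7) = 12
Step 2: Merge (J+F)(12) + G(13) = 25
Step 3: Merge B(25) + ((J+F)+G)(25) = 50
Step 4: Merge A(30) + (B+((J+F)+G))(50) = 80
Read each symbol's code off the tree from the root (left child = 0, right child = 1).

Codes:
  G: 111 (length 3)
  A: 0 (length 1)
  F: 1101 (length 4)
  J: 1100 (length 4)
  B: 10 (length 2)
Average code length: 167/80 = 2.0875 bits/symbol


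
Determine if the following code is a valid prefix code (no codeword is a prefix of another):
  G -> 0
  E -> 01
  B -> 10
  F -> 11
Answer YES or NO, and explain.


Checking each pair (does one codeword prefix another?):
  G='0' vs E='01': prefix -- VIOLATION

NO -- this is NOT a valid prefix code. G (0) is a prefix of E (01).


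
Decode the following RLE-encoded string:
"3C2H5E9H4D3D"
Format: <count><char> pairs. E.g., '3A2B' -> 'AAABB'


Expanding each <count><char> pair:
  3C -> 'CCC'
  2H -> 'HH'
  5E -> 'EEEEE'
  9H -> 'HHHHHHHHH'
  4D -> 'DDDD'
  3D -> 'DDD'

Decoded = CCCHHEEEEEHHHHHHHHHDDDDDDD


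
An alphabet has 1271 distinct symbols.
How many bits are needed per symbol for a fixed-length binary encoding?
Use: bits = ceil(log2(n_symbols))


log2(1271) = 10.3117
Bracket: 2^10 = 1024 < 1271 <= 2^11 = 2048
So ceil(log2(1271)) = 11

bits = ceil(log2(1271)) = ceil(10.3117) = 11 bits


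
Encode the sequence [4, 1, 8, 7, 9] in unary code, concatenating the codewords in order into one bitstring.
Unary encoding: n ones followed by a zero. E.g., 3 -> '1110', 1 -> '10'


Encode each number as n ones followed by a terminating 0:
  4 -> 11110 (5 bits)
  1 -> 10 (2 bits)
  8 -> 111111110 (9 bits)
  7 -> 11111110 (8 bits)
  9 -> 1111111110 (10 bits)
Total length = 5 + 2 + 9 + 8 + 10 = 34 bits.

Unary([4, 1, 8, 7, 9]) = 1111010111111110111111101111111110 (34 bits)


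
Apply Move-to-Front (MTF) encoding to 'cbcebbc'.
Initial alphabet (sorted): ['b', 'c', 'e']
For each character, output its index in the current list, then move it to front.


MTF encoding:
'c': index 1 in ['b', 'c', 'e'] -> ['c', 'b', 'e']
'b': index 1 in ['c', 'b', 'e'] -> ['b', 'c', 'e']
'c': index 1 in ['b', 'c', 'e'] -> ['c', 'b', 'e']
'e': index 2 in ['c', 'b', 'e'] -> ['e', 'c', 'b']
'b': index 2 in ['e', 'c', 'b'] -> ['b', 'e', 'c']
'b': index 0 in ['b', 'e', 'c'] -> ['b', 'e', 'c']
'c': index 2 in ['b', 'e', 'c'] -> ['c', 'b', 'e']


Output: [1, 1, 1, 2, 2, 0, 2]


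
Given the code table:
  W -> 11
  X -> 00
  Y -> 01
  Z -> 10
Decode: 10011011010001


Decoding:
10 -> Z
01 -> Y
10 -> Z
11 -> W
01 -> Y
00 -> X
01 -> Y


Result: ZYZWYXY


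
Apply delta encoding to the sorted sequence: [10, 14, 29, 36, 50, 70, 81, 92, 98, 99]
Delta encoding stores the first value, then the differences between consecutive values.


First value: 10
Deltas:
  14 - 10 = 4
  29 - 14 = 15
  36 - 29 = 7
  50 - 36 = 14
  70 - 50 = 20
  81 - 70 = 11
  92 - 81 = 11
  98 - 92 = 6
  99 - 98 = 1


Delta encoded: [10, 4, 15, 7, 14, 20, 11, 11, 6, 1]


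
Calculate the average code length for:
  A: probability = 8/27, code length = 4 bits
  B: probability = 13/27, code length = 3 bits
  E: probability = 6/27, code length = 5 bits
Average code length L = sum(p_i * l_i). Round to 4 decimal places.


Weighted contributions p_i * l_i:
  A: (8/27) * 4 = 32/27
  B: (13/27) * 3 = 39/27
  E: (6/27) * 5 = 30/27
Sum = (32 + 39 + 30)/27 = 101/27

L = 101/27 = 3.7407 bits/symbol


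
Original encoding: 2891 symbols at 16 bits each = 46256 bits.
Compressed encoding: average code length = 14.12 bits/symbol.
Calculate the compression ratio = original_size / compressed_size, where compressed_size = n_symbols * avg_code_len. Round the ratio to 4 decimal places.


original_size = n_symbols * orig_bits = 2891 * 16 = 46256 bits
compressed_size = n_symbols * avg_code_len = 2891 * 14.12 = 40820.92 bits
ratio = original_size / compressed_size = 46256 / 40820.92 = 1.1331

Compression ratio = 1.1331


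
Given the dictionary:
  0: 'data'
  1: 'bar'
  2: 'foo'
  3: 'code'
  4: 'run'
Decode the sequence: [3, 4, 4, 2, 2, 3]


Look up each index in the dictionary:
  3 -> 'code'
  4 -> 'run'
  4 -> 'run'
  2 -> 'foo'
  2 -> 'foo'
  3 -> 'code'

Decoded: "code run run foo foo code"


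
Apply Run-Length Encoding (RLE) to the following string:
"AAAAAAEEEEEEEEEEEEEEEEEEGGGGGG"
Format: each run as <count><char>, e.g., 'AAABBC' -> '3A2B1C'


Scanning runs left to right:
  i=0: run of 'A' x 6 -> '6A'
  i=6: run of 'E' x 18 -> '18E'
  i=24: run of 'G' x 6 -> '6G'

RLE = 6A18E6G


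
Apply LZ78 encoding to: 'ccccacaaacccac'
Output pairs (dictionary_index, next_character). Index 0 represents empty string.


LZ78 encoding steps:
Dictionary: {0: ''}
Step 1: w='' (idx 0), next='c' -> output (0, 'c'), add 'c' as idx 1
Step 2: w='c' (idx 1), next='c' -> output (1, 'c'), add 'cc' as idx 2
Step 3: w='c' (idx 1), next='a' -> output (1, 'a'), add 'ca' as idx 3
Step 4: w='ca' (idx 3), next='a' -> output (3, 'a'), add 'caa' as idx 4
Step 5: w='' (idx 0), next='a' -> output (0, 'a'), add 'a' as idx 5
Step 6: w='cc' (idx 2), next='c' -> output (2, 'c'), add 'ccc' as idx 6
Step 7: w='a' (idx 5), next='c' -> output (5, 'c'), add 'ac' as idx 7


Encoded: [(0, 'c'), (1, 'c'), (1, 'a'), (3, 'a'), (0, 'a'), (2, 'c'), (5, 'c')]


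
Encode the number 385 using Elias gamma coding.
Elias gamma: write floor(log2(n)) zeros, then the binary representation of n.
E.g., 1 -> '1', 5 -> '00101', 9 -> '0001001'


num_bits = floor(log2(385)) + 1 = 9
leading_zeros = num_bits - 1 = 8
binary(385) = 110000001

Elias gamma(385) = '00000000' + '110000001' = 00000000110000001 (17 bits)


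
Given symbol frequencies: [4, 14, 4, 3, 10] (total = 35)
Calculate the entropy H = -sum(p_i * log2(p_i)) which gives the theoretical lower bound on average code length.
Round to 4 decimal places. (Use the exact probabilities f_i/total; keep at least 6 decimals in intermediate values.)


Per-symbol terms -p_i * log2(p_i) with p_i = f_i/35:
  p = 4/35 = 0.114286: log2(p) = -3.129283, -p*log2(p) = 0.357632
  p = 14/35 = 0.400000: log2(p) = -1.321928, -p*log2(p) = 0.528771
  p = 4/35 = 0.114286: log2(p) = -3.129283, -p*log2(p) = 0.357632
  p = 3/35 = 0.085714: log2(p) = -3.544321, -p*log2(p) = 0.303799
  p = 10/35 = 0.285714: log2(p) = -1.807355, -p*log2(p) = 0.516387
H = 0.357632 + 0.528771 + 0.357632 + 0.303799 + 0.516387 = 2.064221

H = 2.0642 bits/symbol


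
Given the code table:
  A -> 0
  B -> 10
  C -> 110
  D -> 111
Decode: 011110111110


Decoding:
0 -> A
111 -> D
10 -> B
111 -> D
110 -> C


Result: ADBDC


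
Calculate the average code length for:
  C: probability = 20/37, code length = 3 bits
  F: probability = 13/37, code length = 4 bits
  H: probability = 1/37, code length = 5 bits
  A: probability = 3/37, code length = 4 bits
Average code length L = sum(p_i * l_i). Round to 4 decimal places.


Weighted contributions p_i * l_i:
  C: (20/37) * 3 = 60/37
  F: (13/37) * 4 = 52/37
  H: (1/37) * 5 = 5/37
  A: (3/37) * 4 = 12/37
Sum = (60 + 52 + 5 + 12)/37 = 129/37

L = 129/37 = 3.4865 bits/symbol


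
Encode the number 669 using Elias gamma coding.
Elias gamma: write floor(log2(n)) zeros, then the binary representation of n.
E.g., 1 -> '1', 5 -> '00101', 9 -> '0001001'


num_bits = floor(log2(669)) + 1 = 10
leading_zeros = num_bits - 1 = 9
binary(669) = 1010011101

Elias gamma(669) = '000000000' + '1010011101' = 0000000001010011101 (19 bits)


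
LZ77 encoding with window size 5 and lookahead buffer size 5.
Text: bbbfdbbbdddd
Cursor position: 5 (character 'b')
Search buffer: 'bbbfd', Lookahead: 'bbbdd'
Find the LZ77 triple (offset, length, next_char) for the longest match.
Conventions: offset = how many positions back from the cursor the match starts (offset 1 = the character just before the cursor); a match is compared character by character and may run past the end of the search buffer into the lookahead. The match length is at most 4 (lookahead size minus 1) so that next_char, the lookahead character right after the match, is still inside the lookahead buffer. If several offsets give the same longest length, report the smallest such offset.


Try each offset into the search buffer:
  offset=1 (pos 4, char 'd'): match length 0
  offset=2 (pos 3, char 'f'): match length 0
  offset=3 (pos 2, char 'b'): match length 1
  offset=4 (pos 1, char 'b'): match length 2
  offset=5 (pos 0, char 'b'): match length 3
Longest match has length 3 at offset 5.
next_char = character at position 5 + 3 = 8 -> 'd'

Best match: offset=5, length=3 (matching 'bbb' starting at position 0)
LZ77 triple: (5, 3, 'd')


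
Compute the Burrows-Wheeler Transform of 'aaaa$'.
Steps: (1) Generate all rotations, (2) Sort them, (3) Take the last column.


Rotations (sorted):
  0: $aaaa -> last char: a
  1: a$aaa -> last char: a
  2: aa$aa -> last char: a
  3: aaa$a -> last char: a
  4: aaaa$ -> last char: $


BWT = aaaa$
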